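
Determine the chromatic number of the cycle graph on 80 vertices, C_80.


A cycle on an even number of vertices is bipartite: alternate two colors around the cycle.
Since 80 is even, two colors suffice, and at least two are needed because the graph has edges.
Chromatic number = 2.

2


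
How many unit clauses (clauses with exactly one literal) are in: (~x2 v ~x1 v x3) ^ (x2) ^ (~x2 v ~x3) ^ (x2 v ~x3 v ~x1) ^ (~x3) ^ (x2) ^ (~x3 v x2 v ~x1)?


A unit clause contains exactly one literal.
Unit clauses found: (x2), (~x3), (x2).
Count = 3.

3


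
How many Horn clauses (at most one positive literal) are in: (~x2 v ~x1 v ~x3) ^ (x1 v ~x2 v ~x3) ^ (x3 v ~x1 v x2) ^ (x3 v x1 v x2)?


A Horn clause has at most one positive literal.
Clause 1: 0 positive lit(s) -> Horn
Clause 2: 1 positive lit(s) -> Horn
Clause 3: 2 positive lit(s) -> not Horn
Clause 4: 3 positive lit(s) -> not Horn
Total Horn clauses = 2.

2


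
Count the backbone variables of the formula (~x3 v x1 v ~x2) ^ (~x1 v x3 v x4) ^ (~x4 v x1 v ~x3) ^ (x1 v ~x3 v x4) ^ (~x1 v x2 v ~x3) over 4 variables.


Find all satisfying assignments: 8 model(s).
Check which variables have the same value in every model.
No variable is fixed across all models.
Backbone size = 0.

0


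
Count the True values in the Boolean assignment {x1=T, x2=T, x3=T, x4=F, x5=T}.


The weight is the number of variables assigned True.
True variables: x1, x2, x3, x5.
Weight = 4.

4


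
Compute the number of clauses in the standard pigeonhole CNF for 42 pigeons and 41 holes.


The PHP encoding has two parts:
1) At-least-one-hole clauses: 42 (one per pigeon, each with 41 literals).
2) At-most-one-pigeon-per-hole clauses: 41 holes * C(42,2) = 41 * 861 = 35301.
Total clauses = 42 + 35301 = 35343.

35343


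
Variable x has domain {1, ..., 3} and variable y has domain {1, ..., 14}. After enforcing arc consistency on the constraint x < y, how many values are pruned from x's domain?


For the constraint x < y, x needs a supporting value in y's domain.
x can be at most 13 (one less than y's maximum).
Valid x values from domain: 3 out of 3.
Pruned = 3 - 3 = 0.

0


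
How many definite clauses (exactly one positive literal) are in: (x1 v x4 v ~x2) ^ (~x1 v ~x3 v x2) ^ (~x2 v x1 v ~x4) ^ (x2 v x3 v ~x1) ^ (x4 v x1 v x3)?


A definite clause has exactly one positive literal.
Clause 1: 2 positive -> not definite
Clause 2: 1 positive -> definite
Clause 3: 1 positive -> definite
Clause 4: 2 positive -> not definite
Clause 5: 3 positive -> not definite
Definite clause count = 2.

2


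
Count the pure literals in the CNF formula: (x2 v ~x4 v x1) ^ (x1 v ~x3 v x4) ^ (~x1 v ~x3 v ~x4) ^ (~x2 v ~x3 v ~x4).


A pure literal appears in only one polarity across all clauses.
Pure literals: x3 (negative only).
Count = 1.

1


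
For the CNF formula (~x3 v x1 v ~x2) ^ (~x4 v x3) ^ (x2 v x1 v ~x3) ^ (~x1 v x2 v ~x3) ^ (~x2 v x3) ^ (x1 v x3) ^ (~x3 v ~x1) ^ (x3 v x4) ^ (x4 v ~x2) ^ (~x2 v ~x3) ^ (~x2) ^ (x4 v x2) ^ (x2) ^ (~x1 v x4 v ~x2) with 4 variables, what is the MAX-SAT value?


Enumerate all 16 truth assignments.
For each, count how many of the 14 clauses are satisfied.
The formula is not fully satisfiable, so the maximum is below 14.
Maximum simultaneously satisfiable clauses = 12.

12


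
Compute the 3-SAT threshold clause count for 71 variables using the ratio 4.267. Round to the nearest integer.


The 3-SAT phase transition occurs at approximately 4.267 clauses per variable.
m = 4.267 * 71 = 302.957.
Rounded to nearest integer: 303.

303


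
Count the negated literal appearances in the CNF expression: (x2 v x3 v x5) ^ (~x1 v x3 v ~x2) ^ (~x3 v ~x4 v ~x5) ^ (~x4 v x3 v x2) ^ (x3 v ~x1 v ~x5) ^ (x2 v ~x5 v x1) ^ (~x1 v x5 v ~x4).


Scan each clause for negated literals.
Clause 1: 0 negative; Clause 2: 2 negative; Clause 3: 3 negative; Clause 4: 1 negative; Clause 5: 2 negative; Clause 6: 1 negative; Clause 7: 2 negative.
Total negative literal occurrences = 11.

11


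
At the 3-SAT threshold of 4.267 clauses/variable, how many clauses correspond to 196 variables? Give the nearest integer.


The 3-SAT phase transition occurs at approximately 4.267 clauses per variable.
m = 4.267 * 196 = 836.332.
Rounded to nearest integer: 836.

836


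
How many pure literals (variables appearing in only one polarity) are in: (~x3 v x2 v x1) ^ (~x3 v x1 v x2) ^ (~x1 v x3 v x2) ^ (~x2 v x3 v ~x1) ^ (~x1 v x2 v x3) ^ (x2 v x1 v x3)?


A pure literal appears in only one polarity across all clauses.
No pure literals found.
Count = 0.

0


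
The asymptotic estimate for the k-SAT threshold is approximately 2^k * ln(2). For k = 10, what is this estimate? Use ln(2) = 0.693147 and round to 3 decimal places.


Using the asymptotic formula: threshold ~ 2^k * ln(2).
2^10 = 1024.
1024 * 0.693147 = 709.783.

709.783


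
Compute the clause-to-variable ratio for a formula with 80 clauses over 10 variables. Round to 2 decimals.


Clause-to-variable ratio = clauses / variables.
80 / 10 = 8.0.

8.0


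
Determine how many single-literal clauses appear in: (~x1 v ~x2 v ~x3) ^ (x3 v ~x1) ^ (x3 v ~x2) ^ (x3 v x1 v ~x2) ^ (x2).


A unit clause contains exactly one literal.
Unit clauses found: (x2).
Count = 1.

1


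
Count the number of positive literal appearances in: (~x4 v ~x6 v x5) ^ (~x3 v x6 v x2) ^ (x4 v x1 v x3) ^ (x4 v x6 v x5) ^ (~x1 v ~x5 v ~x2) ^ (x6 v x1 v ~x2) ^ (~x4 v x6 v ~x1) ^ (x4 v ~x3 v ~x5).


Scan each clause for unnegated literals.
Clause 1: 1 positive; Clause 2: 2 positive; Clause 3: 3 positive; Clause 4: 3 positive; Clause 5: 0 positive; Clause 6: 2 positive; Clause 7: 1 positive; Clause 8: 1 positive.
Total positive literal occurrences = 13.

13


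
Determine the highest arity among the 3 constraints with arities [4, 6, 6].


The arities are: 4, 6, 6.
Scan for the maximum value.
Maximum arity = 6.

6


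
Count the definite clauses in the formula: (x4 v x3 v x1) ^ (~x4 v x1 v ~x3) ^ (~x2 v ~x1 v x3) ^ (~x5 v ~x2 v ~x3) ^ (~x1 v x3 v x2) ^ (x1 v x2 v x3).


A definite clause has exactly one positive literal.
Clause 1: 3 positive -> not definite
Clause 2: 1 positive -> definite
Clause 3: 1 positive -> definite
Clause 4: 0 positive -> not definite
Clause 5: 2 positive -> not definite
Clause 6: 3 positive -> not definite
Definite clause count = 2.

2


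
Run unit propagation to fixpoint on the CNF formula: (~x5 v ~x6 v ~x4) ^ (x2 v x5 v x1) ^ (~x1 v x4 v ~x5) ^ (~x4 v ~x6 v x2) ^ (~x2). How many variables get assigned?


Unit propagation repeatedly assigns the literal in any unit clause, then simplifies.
Assignments in order: x2 = F.
No further unit clauses remain.
Total variables assigned = 1.

1


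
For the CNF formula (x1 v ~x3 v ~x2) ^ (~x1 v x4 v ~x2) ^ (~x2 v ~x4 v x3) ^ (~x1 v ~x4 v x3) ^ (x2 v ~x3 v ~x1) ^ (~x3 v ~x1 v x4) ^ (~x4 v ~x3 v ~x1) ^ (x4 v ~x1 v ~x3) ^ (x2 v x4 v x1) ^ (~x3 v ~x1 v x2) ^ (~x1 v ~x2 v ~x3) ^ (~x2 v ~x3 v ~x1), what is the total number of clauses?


Each group enclosed in parentheses joined by ^ is one clause.
Counting the conjuncts: 12 clauses.

12


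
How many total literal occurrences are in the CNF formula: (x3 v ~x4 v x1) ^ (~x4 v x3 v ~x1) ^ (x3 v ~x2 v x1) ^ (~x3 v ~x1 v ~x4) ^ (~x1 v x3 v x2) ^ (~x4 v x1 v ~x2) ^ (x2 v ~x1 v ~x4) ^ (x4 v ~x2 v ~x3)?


Clause lengths: 3, 3, 3, 3, 3, 3, 3, 3.
Sum = 3 + 3 + 3 + 3 + 3 + 3 + 3 + 3 = 24.

24


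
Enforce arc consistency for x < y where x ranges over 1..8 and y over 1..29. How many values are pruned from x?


For the constraint x < y, x needs a supporting value in y's domain.
x can be at most 28 (one less than y's maximum).
Valid x values from domain: 8 out of 8.
Pruned = 8 - 8 = 0.

0


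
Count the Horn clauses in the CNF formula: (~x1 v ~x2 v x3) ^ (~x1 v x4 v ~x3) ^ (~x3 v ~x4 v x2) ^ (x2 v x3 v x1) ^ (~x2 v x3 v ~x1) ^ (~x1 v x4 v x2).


A Horn clause has at most one positive literal.
Clause 1: 1 positive lit(s) -> Horn
Clause 2: 1 positive lit(s) -> Horn
Clause 3: 1 positive lit(s) -> Horn
Clause 4: 3 positive lit(s) -> not Horn
Clause 5: 1 positive lit(s) -> Horn
Clause 6: 2 positive lit(s) -> not Horn
Total Horn clauses = 4.

4


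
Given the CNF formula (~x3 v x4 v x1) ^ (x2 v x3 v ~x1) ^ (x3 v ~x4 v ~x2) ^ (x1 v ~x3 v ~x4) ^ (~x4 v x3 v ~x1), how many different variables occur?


Identify each distinct variable in the formula.
Variables found: x1, x2, x3, x4.
Total distinct variables = 4.

4


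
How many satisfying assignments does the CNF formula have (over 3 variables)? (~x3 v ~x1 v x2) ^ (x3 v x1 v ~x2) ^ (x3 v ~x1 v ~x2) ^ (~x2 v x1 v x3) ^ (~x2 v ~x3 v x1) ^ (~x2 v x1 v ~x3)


Enumerate all 8 truth assignments over 3 variables.
Test each against every clause.
Satisfying assignments found: 4.

4


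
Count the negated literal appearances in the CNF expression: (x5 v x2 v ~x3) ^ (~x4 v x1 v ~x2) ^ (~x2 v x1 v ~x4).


Scan each clause for negated literals.
Clause 1: 1 negative; Clause 2: 2 negative; Clause 3: 2 negative.
Total negative literal occurrences = 5.

5


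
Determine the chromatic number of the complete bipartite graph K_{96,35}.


K_{96,35} is bipartite by definition: the two parts are independent sets, with every edge crossing between them.
Color all vertices in one part with color 1 and all vertices in the other part with color 2.
Since the graph has at least one edge, one color does not suffice.
Chromatic number = 2.

2


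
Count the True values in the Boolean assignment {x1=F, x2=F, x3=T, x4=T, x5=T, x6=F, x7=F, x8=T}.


The weight is the number of variables assigned True.
True variables: x3, x4, x5, x8.
Weight = 4.

4


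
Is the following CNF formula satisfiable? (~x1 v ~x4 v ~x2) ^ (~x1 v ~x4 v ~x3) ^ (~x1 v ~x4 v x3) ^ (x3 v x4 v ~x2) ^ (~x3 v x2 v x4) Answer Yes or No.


Check all 16 possible truth assignments.
Number of satisfying assignments found: 8.
The formula is satisfiable.

Yes


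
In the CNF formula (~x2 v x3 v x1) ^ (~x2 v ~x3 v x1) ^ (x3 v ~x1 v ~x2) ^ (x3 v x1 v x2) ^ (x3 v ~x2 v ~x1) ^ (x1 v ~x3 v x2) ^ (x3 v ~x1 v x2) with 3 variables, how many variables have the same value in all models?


Find all satisfying assignments: 2 model(s).
Check which variables have the same value in every model.
Fixed variables: x1=T, x3=T.
Backbone size = 2.

2


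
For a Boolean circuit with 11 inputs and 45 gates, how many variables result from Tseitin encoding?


The Tseitin transformation introduces one auxiliary variable per gate.
Total variables = inputs + gates = 11 + 45 = 56.

56


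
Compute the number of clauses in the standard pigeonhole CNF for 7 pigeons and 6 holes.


The PHP encoding has two parts:
1) At-least-one-hole clauses: 7 (one per pigeon, each with 6 literals).
2) At-most-one-pigeon-per-hole clauses: 6 holes * C(7,2) = 6 * 21 = 126.
Total clauses = 7 + 126 = 133.

133


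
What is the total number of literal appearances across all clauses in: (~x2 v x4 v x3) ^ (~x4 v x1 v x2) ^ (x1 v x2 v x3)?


Clause lengths: 3, 3, 3.
Sum = 3 + 3 + 3 = 9.

9


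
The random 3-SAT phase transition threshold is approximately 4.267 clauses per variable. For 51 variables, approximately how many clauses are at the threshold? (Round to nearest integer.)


The 3-SAT phase transition occurs at approximately 4.267 clauses per variable.
m = 4.267 * 51 = 217.617.
Rounded to nearest integer: 218.

218


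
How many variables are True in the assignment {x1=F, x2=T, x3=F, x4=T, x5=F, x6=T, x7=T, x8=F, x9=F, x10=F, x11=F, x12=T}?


The weight is the number of variables assigned True.
True variables: x2, x4, x6, x7, x12.
Weight = 5.

5


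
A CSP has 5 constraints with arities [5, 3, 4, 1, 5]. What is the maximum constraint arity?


The arities are: 5, 3, 4, 1, 5.
Scan for the maximum value.
Maximum arity = 5.

5


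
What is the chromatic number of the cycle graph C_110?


A cycle on an even number of vertices is bipartite: alternate two colors around the cycle.
Since 110 is even, two colors suffice, and at least two are needed because the graph has edges.
Chromatic number = 2.

2


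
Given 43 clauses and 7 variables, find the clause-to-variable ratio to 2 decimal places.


Clause-to-variable ratio = clauses / variables.
43 / 7 = 6.14.

6.14


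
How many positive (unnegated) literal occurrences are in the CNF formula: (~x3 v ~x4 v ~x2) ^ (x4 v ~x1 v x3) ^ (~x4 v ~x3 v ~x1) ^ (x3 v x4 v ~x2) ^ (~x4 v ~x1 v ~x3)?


Scan each clause for unnegated literals.
Clause 1: 0 positive; Clause 2: 2 positive; Clause 3: 0 positive; Clause 4: 2 positive; Clause 5: 0 positive.
Total positive literal occurrences = 4.

4


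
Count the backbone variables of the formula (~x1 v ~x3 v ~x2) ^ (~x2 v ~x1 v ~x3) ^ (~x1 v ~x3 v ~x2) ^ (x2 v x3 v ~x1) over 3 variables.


Find all satisfying assignments: 6 model(s).
Check which variables have the same value in every model.
No variable is fixed across all models.
Backbone size = 0.

0


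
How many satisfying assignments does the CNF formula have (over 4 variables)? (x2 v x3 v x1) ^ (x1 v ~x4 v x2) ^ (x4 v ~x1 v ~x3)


Enumerate all 16 truth assignments over 4 variables.
Test each against every clause.
Satisfying assignments found: 11.

11


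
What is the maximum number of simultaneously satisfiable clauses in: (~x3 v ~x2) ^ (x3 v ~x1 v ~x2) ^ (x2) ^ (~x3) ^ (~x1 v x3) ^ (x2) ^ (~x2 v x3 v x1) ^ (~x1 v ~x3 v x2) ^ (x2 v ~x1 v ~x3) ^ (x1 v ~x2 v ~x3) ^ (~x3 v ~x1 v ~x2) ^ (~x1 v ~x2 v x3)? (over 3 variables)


Enumerate all 8 truth assignments.
For each, count how many of the 12 clauses are satisfied.
The formula is not fully satisfiable, so the maximum is below 12.
Maximum simultaneously satisfiable clauses = 11.

11


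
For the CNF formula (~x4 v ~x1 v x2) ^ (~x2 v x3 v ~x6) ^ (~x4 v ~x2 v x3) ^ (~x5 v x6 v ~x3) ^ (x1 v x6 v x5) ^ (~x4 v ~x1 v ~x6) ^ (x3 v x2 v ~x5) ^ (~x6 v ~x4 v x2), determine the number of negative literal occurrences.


Scan each clause for negated literals.
Clause 1: 2 negative; Clause 2: 2 negative; Clause 3: 2 negative; Clause 4: 2 negative; Clause 5: 0 negative; Clause 6: 3 negative; Clause 7: 1 negative; Clause 8: 2 negative.
Total negative literal occurrences = 14.

14


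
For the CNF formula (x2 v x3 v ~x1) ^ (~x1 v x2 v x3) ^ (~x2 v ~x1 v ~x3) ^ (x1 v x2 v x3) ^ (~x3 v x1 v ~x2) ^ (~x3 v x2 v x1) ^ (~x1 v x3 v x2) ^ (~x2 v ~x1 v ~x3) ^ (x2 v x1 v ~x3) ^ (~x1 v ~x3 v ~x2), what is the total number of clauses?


Each group enclosed in parentheses joined by ^ is one clause.
Counting the conjuncts: 10 clauses.

10


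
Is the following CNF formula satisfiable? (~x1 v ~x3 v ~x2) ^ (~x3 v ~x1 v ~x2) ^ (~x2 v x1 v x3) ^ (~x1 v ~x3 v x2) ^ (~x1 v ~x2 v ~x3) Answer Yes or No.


Check all 8 possible truth assignments.
Number of satisfying assignments found: 5.
The formula is satisfiable.

Yes


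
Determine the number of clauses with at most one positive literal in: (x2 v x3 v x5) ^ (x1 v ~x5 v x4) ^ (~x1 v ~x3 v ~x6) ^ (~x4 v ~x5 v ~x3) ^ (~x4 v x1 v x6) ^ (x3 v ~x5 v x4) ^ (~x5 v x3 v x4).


A Horn clause has at most one positive literal.
Clause 1: 3 positive lit(s) -> not Horn
Clause 2: 2 positive lit(s) -> not Horn
Clause 3: 0 positive lit(s) -> Horn
Clause 4: 0 positive lit(s) -> Horn
Clause 5: 2 positive lit(s) -> not Horn
Clause 6: 2 positive lit(s) -> not Horn
Clause 7: 2 positive lit(s) -> not Horn
Total Horn clauses = 2.

2


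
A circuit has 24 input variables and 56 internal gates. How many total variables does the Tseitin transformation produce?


The Tseitin transformation introduces one auxiliary variable per gate.
Total variables = inputs + gates = 24 + 56 = 80.

80


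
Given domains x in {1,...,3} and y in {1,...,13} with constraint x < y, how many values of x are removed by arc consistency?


For the constraint x < y, x needs a supporting value in y's domain.
x can be at most 12 (one less than y's maximum).
Valid x values from domain: 3 out of 3.
Pruned = 3 - 3 = 0.

0


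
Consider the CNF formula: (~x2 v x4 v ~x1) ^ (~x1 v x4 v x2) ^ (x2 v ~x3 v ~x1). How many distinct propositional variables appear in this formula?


Identify each distinct variable in the formula.
Variables found: x1, x2, x3, x4.
Total distinct variables = 4.

4


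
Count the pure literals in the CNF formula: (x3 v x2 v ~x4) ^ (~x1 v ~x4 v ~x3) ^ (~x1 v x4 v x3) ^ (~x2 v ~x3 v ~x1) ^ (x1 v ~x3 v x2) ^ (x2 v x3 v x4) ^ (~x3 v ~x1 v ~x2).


A pure literal appears in only one polarity across all clauses.
No pure literals found.
Count = 0.

0


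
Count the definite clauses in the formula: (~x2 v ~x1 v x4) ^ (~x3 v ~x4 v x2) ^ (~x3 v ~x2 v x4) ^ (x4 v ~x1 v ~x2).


A definite clause has exactly one positive literal.
Clause 1: 1 positive -> definite
Clause 2: 1 positive -> definite
Clause 3: 1 positive -> definite
Clause 4: 1 positive -> definite
Definite clause count = 4.

4


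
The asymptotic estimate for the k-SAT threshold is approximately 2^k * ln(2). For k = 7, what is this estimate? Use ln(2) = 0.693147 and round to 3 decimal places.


Using the asymptotic formula: threshold ~ 2^k * ln(2).
2^7 = 128.
128 * 0.693147 = 88.723.

88.723


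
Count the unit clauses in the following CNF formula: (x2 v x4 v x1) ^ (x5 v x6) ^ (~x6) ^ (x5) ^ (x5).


A unit clause contains exactly one literal.
Unit clauses found: (~x6), (x5), (x5).
Count = 3.

3


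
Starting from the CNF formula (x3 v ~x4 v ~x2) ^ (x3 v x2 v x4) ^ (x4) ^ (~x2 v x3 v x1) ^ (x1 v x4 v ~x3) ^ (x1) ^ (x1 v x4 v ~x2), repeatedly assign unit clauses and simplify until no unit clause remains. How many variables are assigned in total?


Unit propagation repeatedly assigns the literal in any unit clause, then simplifies.
Assignments in order: x4 = T, x1 = T.
No further unit clauses remain.
Total variables assigned = 2.

2


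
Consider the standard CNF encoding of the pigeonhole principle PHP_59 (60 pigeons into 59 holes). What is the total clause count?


The PHP encoding has two parts:
1) At-least-one-hole clauses: 60 (one per pigeon, each with 59 literals).
2) At-most-one-pigeon-per-hole clauses: 59 holes * C(60,2) = 59 * 1770 = 104430.
Total clauses = 60 + 104430 = 104490.

104490


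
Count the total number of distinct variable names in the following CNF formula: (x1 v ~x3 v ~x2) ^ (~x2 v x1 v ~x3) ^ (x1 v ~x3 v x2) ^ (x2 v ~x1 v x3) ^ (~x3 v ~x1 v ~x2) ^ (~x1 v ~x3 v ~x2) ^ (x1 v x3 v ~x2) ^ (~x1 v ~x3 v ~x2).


Identify each distinct variable in the formula.
Variables found: x1, x2, x3.
Total distinct variables = 3.

3


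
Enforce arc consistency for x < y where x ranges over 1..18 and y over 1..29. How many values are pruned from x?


For the constraint x < y, x needs a supporting value in y's domain.
x can be at most 28 (one less than y's maximum).
Valid x values from domain: 18 out of 18.
Pruned = 18 - 18 = 0.

0


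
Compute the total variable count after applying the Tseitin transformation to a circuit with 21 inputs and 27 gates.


The Tseitin transformation introduces one auxiliary variable per gate.
Total variables = inputs + gates = 21 + 27 = 48.

48


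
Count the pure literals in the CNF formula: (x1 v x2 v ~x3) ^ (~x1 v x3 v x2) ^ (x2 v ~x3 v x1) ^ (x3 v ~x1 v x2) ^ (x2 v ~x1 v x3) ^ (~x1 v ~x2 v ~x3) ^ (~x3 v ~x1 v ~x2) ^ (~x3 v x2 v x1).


A pure literal appears in only one polarity across all clauses.
No pure literals found.
Count = 0.

0


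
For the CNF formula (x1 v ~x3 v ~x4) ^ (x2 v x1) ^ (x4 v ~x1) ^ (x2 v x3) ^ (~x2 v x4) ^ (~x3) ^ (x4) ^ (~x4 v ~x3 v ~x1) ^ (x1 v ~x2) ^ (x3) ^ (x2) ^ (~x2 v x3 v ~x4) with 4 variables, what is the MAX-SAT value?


Enumerate all 16 truth assignments.
For each, count how many of the 12 clauses are satisfied.
The formula is not fully satisfiable, so the maximum is below 12.
Maximum simultaneously satisfiable clauses = 10.

10


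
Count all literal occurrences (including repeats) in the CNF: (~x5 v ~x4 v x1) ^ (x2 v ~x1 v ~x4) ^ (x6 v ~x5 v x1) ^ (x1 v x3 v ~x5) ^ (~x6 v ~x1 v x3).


Clause lengths: 3, 3, 3, 3, 3.
Sum = 3 + 3 + 3 + 3 + 3 = 15.

15


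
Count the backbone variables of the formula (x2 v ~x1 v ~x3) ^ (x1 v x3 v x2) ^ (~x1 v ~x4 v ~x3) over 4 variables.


Find all satisfying assignments: 11 model(s).
Check which variables have the same value in every model.
No variable is fixed across all models.
Backbone size = 0.

0


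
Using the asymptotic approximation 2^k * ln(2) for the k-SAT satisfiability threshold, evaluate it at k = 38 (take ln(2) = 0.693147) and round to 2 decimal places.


Using the asymptotic formula: threshold ~ 2^k * ln(2).
2^38 = 274877906944.
274877906944 * 0.693147 = 190530796564.51.

190530796564.51


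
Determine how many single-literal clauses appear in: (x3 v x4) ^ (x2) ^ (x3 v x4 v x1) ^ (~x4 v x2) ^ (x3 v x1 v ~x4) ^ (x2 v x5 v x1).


A unit clause contains exactly one literal.
Unit clauses found: (x2).
Count = 1.

1


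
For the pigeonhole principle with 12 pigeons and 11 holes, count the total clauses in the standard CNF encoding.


The PHP encoding has two parts:
1) At-least-one-hole clauses: 12 (one per pigeon, each with 11 literals).
2) At-most-one-pigeon-per-hole clauses: 11 holes * C(12,2) = 11 * 66 = 726.
Total clauses = 12 + 726 = 738.

738


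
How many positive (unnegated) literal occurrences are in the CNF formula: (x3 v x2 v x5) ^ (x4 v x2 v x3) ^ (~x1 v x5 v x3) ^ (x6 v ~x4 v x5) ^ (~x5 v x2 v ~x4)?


Scan each clause for unnegated literals.
Clause 1: 3 positive; Clause 2: 3 positive; Clause 3: 2 positive; Clause 4: 2 positive; Clause 5: 1 positive.
Total positive literal occurrences = 11.

11


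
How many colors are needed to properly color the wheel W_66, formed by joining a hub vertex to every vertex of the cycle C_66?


W_66 consists of the cycle C_66 together with a hub vertex adjacent to every cycle vertex.
The cycle C_66 needs 2 colors (even cycle -> 2).
The hub is adjacent to every cycle vertex, so it must receive a new color distinct from all of them.
Chromatic number = 2 + 1 = 3.

3


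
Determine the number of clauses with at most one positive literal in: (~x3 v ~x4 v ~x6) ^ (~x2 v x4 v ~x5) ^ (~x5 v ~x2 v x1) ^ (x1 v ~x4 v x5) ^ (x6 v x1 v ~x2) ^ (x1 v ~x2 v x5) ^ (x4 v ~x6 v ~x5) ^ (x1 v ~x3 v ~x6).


A Horn clause has at most one positive literal.
Clause 1: 0 positive lit(s) -> Horn
Clause 2: 1 positive lit(s) -> Horn
Clause 3: 1 positive lit(s) -> Horn
Clause 4: 2 positive lit(s) -> not Horn
Clause 5: 2 positive lit(s) -> not Horn
Clause 6: 2 positive lit(s) -> not Horn
Clause 7: 1 positive lit(s) -> Horn
Clause 8: 1 positive lit(s) -> Horn
Total Horn clauses = 5.

5


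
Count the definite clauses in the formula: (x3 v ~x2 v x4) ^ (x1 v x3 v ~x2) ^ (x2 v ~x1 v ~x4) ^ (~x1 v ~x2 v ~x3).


A definite clause has exactly one positive literal.
Clause 1: 2 positive -> not definite
Clause 2: 2 positive -> not definite
Clause 3: 1 positive -> definite
Clause 4: 0 positive -> not definite
Definite clause count = 1.

1


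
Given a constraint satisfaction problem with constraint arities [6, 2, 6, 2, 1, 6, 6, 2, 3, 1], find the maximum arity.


The arities are: 6, 2, 6, 2, 1, 6, 6, 2, 3, 1.
Scan for the maximum value.
Maximum arity = 6.

6


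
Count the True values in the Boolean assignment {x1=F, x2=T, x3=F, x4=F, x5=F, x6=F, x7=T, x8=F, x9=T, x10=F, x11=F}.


The weight is the number of variables assigned True.
True variables: x2, x7, x9.
Weight = 3.

3


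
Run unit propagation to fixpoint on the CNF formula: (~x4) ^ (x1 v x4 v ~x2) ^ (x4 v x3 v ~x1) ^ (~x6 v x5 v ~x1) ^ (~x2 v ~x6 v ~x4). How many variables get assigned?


Unit propagation repeatedly assigns the literal in any unit clause, then simplifies.
Assignments in order: x4 = F.
No further unit clauses remain.
Total variables assigned = 1.

1


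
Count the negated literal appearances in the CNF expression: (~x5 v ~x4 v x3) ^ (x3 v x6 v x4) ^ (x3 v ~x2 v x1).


Scan each clause for negated literals.
Clause 1: 2 negative; Clause 2: 0 negative; Clause 3: 1 negative.
Total negative literal occurrences = 3.

3


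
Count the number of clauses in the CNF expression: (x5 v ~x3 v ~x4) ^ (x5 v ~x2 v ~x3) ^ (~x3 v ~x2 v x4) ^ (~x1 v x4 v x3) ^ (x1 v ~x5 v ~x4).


Each group enclosed in parentheses joined by ^ is one clause.
Counting the conjuncts: 5 clauses.

5


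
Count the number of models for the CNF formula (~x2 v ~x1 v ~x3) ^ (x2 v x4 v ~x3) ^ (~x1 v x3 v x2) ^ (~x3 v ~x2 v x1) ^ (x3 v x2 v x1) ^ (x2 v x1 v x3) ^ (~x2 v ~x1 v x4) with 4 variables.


Enumerate all 16 truth assignments over 4 variables.
Test each against every clause.
Satisfying assignments found: 5.

5


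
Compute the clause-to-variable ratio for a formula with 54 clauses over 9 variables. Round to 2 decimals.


Clause-to-variable ratio = clauses / variables.
54 / 9 = 6.0.

6.0


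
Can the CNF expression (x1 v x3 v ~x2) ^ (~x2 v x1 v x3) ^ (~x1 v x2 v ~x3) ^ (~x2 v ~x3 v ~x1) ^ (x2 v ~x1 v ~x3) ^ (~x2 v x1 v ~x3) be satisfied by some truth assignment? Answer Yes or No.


Check all 8 possible truth assignments.
Number of satisfying assignments found: 4.
The formula is satisfiable.

Yes


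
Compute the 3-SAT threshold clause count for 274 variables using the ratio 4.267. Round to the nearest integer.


The 3-SAT phase transition occurs at approximately 4.267 clauses per variable.
m = 4.267 * 274 = 1169.158.
Rounded to nearest integer: 1169.

1169


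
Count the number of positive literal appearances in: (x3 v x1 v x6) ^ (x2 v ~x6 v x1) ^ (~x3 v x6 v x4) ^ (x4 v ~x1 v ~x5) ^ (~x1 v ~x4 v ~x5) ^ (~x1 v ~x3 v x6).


Scan each clause for unnegated literals.
Clause 1: 3 positive; Clause 2: 2 positive; Clause 3: 2 positive; Clause 4: 1 positive; Clause 5: 0 positive; Clause 6: 1 positive.
Total positive literal occurrences = 9.

9


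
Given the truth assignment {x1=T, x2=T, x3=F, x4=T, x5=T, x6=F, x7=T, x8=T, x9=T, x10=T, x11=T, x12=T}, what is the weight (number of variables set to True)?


The weight is the number of variables assigned True.
True variables: x1, x2, x4, x5, x7, x8, x9, x10, x11, x12.
Weight = 10.

10


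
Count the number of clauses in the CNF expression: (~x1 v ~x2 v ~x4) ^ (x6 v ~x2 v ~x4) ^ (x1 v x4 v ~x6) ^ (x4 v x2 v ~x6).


Each group enclosed in parentheses joined by ^ is one clause.
Counting the conjuncts: 4 clauses.

4


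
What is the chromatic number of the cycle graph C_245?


An odd cycle cannot be 2-colored: alternating two colors around the cycle returns to the start with a conflict.
Since 245 is odd, three colors are required (and three suffice).
Chromatic number = 3.

3


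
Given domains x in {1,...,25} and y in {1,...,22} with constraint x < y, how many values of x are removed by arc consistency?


For the constraint x < y, x needs a supporting value in y's domain.
x can be at most 21 (one less than y's maximum).
Valid x values from domain: 21 out of 25.
Pruned = 25 - 21 = 4.

4


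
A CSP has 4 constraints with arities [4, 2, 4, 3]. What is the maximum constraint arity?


The arities are: 4, 2, 4, 3.
Scan for the maximum value.
Maximum arity = 4.

4


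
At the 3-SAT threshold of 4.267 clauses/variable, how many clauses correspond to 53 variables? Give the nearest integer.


The 3-SAT phase transition occurs at approximately 4.267 clauses per variable.
m = 4.267 * 53 = 226.151.
Rounded to nearest integer: 226.

226


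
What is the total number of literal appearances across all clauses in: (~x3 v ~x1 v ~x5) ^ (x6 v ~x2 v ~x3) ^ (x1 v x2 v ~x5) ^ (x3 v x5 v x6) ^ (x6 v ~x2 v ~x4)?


Clause lengths: 3, 3, 3, 3, 3.
Sum = 3 + 3 + 3 + 3 + 3 = 15.

15


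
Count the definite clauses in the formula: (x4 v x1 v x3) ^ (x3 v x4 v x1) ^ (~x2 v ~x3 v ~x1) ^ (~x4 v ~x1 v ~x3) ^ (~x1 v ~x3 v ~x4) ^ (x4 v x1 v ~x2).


A definite clause has exactly one positive literal.
Clause 1: 3 positive -> not definite
Clause 2: 3 positive -> not definite
Clause 3: 0 positive -> not definite
Clause 4: 0 positive -> not definite
Clause 5: 0 positive -> not definite
Clause 6: 2 positive -> not definite
Definite clause count = 0.

0


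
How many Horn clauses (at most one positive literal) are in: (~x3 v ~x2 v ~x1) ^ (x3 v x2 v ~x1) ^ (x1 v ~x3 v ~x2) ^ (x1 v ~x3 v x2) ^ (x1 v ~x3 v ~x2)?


A Horn clause has at most one positive literal.
Clause 1: 0 positive lit(s) -> Horn
Clause 2: 2 positive lit(s) -> not Horn
Clause 3: 1 positive lit(s) -> Horn
Clause 4: 2 positive lit(s) -> not Horn
Clause 5: 1 positive lit(s) -> Horn
Total Horn clauses = 3.

3


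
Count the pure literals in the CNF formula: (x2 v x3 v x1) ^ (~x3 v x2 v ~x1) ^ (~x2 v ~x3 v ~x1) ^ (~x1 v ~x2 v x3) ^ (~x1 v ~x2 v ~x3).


A pure literal appears in only one polarity across all clauses.
No pure literals found.
Count = 0.

0


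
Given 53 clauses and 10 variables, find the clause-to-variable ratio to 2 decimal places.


Clause-to-variable ratio = clauses / variables.
53 / 10 = 5.3.

5.3


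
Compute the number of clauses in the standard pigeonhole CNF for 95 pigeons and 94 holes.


The PHP encoding has two parts:
1) At-least-one-hole clauses: 95 (one per pigeon, each with 94 literals).
2) At-most-one-pigeon-per-hole clauses: 94 holes * C(95,2) = 94 * 4465 = 419710.
Total clauses = 95 + 419710 = 419805.

419805


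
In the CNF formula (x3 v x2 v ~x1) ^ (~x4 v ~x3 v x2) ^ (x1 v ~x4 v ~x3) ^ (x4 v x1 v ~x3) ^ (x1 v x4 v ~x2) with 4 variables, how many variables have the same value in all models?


Find all satisfying assignments: 8 model(s).
Check which variables have the same value in every model.
No variable is fixed across all models.
Backbone size = 0.

0


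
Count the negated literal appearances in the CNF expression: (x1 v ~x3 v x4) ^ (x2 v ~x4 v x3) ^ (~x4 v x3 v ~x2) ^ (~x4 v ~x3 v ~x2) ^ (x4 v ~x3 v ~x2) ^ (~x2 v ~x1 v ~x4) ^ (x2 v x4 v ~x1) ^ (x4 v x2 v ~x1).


Scan each clause for negated literals.
Clause 1: 1 negative; Clause 2: 1 negative; Clause 3: 2 negative; Clause 4: 3 negative; Clause 5: 2 negative; Clause 6: 3 negative; Clause 7: 1 negative; Clause 8: 1 negative.
Total negative literal occurrences = 14.

14


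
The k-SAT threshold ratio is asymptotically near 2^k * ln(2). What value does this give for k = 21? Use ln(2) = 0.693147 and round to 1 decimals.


Using the asymptotic formula: threshold ~ 2^k * ln(2).
2^21 = 2097152.
2097152 * 0.693147 = 1453634.6.

1453634.6


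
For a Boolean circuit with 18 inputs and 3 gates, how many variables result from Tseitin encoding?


The Tseitin transformation introduces one auxiliary variable per gate.
Total variables = inputs + gates = 18 + 3 = 21.

21


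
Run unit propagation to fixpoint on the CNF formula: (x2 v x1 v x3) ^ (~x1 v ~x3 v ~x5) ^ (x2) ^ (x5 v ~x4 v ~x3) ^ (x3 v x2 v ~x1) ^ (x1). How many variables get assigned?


Unit propagation repeatedly assigns the literal in any unit clause, then simplifies.
Assignments in order: x2 = T, x1 = T.
No further unit clauses remain.
Total variables assigned = 2.

2


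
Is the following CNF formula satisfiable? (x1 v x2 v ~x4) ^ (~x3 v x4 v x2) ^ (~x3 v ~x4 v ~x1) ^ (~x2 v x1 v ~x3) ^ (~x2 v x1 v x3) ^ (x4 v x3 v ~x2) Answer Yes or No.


Check all 16 possible truth assignments.
Number of satisfying assignments found: 5.
The formula is satisfiable.

Yes


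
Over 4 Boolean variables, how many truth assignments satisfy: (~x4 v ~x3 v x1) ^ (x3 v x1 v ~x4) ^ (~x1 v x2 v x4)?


Enumerate all 16 truth assignments over 4 variables.
Test each against every clause.
Satisfying assignments found: 10.

10


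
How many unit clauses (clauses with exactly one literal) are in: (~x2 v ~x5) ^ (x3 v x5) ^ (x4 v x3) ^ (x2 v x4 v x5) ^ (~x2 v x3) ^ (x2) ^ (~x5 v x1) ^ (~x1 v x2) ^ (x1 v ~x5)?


A unit clause contains exactly one literal.
Unit clauses found: (x2).
Count = 1.

1


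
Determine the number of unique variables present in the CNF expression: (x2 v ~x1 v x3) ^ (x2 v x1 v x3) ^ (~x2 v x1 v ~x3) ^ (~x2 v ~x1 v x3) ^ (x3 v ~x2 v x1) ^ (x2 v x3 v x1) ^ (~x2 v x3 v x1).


Identify each distinct variable in the formula.
Variables found: x1, x2, x3.
Total distinct variables = 3.

3


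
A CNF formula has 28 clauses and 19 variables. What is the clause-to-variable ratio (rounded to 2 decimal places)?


Clause-to-variable ratio = clauses / variables.
28 / 19 = 1.47.

1.47


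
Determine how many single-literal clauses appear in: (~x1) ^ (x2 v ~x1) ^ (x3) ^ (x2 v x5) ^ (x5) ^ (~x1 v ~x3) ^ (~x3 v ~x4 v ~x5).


A unit clause contains exactly one literal.
Unit clauses found: (~x1), (x3), (x5).
Count = 3.

3


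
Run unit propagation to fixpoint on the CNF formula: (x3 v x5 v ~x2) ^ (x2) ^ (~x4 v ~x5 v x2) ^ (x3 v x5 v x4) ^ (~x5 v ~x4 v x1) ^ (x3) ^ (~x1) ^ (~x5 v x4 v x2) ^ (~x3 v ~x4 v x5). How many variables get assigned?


Unit propagation repeatedly assigns the literal in any unit clause, then simplifies.
Assignments in order: x2 = T, x3 = T, x1 = F.
No further unit clauses remain.
Total variables assigned = 3.

3


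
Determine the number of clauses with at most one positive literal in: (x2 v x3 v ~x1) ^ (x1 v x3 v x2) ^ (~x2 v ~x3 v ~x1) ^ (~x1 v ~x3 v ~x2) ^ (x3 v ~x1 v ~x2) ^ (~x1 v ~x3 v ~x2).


A Horn clause has at most one positive literal.
Clause 1: 2 positive lit(s) -> not Horn
Clause 2: 3 positive lit(s) -> not Horn
Clause 3: 0 positive lit(s) -> Horn
Clause 4: 0 positive lit(s) -> Horn
Clause 5: 1 positive lit(s) -> Horn
Clause 6: 0 positive lit(s) -> Horn
Total Horn clauses = 4.

4


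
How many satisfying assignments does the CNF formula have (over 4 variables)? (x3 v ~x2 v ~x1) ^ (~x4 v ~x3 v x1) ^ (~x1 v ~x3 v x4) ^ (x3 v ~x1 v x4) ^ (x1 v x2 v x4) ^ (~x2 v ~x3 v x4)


Enumerate all 16 truth assignments over 4 variables.
Test each against every clause.
Satisfying assignments found: 6.

6


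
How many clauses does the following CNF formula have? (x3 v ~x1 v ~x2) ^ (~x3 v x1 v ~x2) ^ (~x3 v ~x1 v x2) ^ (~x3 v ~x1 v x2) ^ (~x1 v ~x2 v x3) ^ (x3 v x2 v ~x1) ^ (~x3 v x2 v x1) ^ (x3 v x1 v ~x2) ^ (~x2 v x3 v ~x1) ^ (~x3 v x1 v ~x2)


Each group enclosed in parentheses joined by ^ is one clause.
Counting the conjuncts: 10 clauses.

10


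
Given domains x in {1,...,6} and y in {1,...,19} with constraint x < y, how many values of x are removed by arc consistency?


For the constraint x < y, x needs a supporting value in y's domain.
x can be at most 18 (one less than y's maximum).
Valid x values from domain: 6 out of 6.
Pruned = 6 - 6 = 0.

0


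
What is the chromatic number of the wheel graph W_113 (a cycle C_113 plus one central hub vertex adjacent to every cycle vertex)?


W_113 consists of the cycle C_113 together with a hub vertex adjacent to every cycle vertex.
The cycle C_113 needs 3 colors (odd cycle -> 3).
The hub is adjacent to every cycle vertex, so it must receive a new color distinct from all of them.
Chromatic number = 3 + 1 = 4.

4


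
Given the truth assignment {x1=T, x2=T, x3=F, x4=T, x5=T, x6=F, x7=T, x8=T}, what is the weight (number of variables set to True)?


The weight is the number of variables assigned True.
True variables: x1, x2, x4, x5, x7, x8.
Weight = 6.

6


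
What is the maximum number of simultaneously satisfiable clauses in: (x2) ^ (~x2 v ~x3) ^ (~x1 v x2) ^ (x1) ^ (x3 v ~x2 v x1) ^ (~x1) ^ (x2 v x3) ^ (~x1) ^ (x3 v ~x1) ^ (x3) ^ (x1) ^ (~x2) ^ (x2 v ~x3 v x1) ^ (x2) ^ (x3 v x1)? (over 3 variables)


Enumerate all 8 truth assignments.
For each, count how many of the 15 clauses are satisfied.
The formula is not fully satisfiable, so the maximum is below 15.
Maximum simultaneously satisfiable clauses = 11.

11


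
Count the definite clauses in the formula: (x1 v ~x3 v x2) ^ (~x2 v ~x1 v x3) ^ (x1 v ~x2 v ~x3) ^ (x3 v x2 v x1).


A definite clause has exactly one positive literal.
Clause 1: 2 positive -> not definite
Clause 2: 1 positive -> definite
Clause 3: 1 positive -> definite
Clause 4: 3 positive -> not definite
Definite clause count = 2.

2


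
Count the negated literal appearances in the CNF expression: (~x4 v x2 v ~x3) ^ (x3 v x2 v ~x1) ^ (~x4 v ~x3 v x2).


Scan each clause for negated literals.
Clause 1: 2 negative; Clause 2: 1 negative; Clause 3: 2 negative.
Total negative literal occurrences = 5.

5


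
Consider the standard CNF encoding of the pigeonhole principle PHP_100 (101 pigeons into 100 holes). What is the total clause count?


The PHP encoding has two parts:
1) At-least-one-hole clauses: 101 (one per pigeon, each with 100 literals).
2) At-most-one-pigeon-per-hole clauses: 100 holes * C(101,2) = 100 * 5050 = 505000.
Total clauses = 101 + 505000 = 505101.

505101


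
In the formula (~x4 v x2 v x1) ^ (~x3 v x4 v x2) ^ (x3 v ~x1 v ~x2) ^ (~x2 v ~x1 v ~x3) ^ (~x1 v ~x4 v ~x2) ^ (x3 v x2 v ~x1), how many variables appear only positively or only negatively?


A pure literal appears in only one polarity across all clauses.
No pure literals found.
Count = 0.

0


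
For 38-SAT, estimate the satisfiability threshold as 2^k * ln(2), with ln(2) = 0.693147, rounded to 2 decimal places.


Using the asymptotic formula: threshold ~ 2^k * ln(2).
2^38 = 274877906944.
274877906944 * 0.693147 = 190530796564.51.

190530796564.51


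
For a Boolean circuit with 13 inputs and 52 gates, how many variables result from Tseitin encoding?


The Tseitin transformation introduces one auxiliary variable per gate.
Total variables = inputs + gates = 13 + 52 = 65.

65


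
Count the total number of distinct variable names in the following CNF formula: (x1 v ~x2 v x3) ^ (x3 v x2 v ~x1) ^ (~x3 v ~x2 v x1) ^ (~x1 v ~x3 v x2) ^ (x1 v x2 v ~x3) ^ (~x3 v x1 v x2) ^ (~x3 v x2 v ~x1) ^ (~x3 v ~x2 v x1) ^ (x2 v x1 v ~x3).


Identify each distinct variable in the formula.
Variables found: x1, x2, x3.
Total distinct variables = 3.

3


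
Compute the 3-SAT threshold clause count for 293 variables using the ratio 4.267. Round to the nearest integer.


The 3-SAT phase transition occurs at approximately 4.267 clauses per variable.
m = 4.267 * 293 = 1250.231.
Rounded to nearest integer: 1250.

1250


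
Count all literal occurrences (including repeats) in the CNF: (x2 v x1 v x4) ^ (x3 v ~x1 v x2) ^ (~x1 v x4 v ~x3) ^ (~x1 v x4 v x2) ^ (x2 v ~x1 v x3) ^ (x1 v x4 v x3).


Clause lengths: 3, 3, 3, 3, 3, 3.
Sum = 3 + 3 + 3 + 3 + 3 + 3 = 18.

18


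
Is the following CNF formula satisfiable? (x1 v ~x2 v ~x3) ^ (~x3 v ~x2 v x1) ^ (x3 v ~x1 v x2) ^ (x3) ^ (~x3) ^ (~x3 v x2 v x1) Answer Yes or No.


Check all 8 possible truth assignments.
Number of satisfying assignments found: 0.
The formula is unsatisfiable.

No


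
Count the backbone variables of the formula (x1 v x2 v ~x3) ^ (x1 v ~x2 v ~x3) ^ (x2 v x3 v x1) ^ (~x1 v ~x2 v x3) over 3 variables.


Find all satisfying assignments: 4 model(s).
Check which variables have the same value in every model.
No variable is fixed across all models.
Backbone size = 0.

0


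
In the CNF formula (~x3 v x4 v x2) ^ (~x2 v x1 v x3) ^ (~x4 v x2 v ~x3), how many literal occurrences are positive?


Scan each clause for unnegated literals.
Clause 1: 2 positive; Clause 2: 2 positive; Clause 3: 1 positive.
Total positive literal occurrences = 5.

5


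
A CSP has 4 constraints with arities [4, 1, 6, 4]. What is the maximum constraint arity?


The arities are: 4, 1, 6, 4.
Scan for the maximum value.
Maximum arity = 6.

6


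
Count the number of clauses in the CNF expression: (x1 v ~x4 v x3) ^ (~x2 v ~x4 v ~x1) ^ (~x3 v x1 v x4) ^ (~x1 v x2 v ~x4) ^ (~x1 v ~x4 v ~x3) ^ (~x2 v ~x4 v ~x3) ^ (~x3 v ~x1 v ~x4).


Each group enclosed in parentheses joined by ^ is one clause.
Counting the conjuncts: 7 clauses.

7


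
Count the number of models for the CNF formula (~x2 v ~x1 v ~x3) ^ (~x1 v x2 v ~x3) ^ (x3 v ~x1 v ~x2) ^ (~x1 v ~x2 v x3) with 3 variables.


Enumerate all 8 truth assignments over 3 variables.
Test each against every clause.
Satisfying assignments found: 5.

5
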